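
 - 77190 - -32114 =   -  45076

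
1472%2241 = 1472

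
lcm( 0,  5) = 0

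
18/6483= 6/2161 = 0.00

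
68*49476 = 3364368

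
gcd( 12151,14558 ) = 29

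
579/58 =579/58 = 9.98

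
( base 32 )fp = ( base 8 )771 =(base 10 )505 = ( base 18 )1a1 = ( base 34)et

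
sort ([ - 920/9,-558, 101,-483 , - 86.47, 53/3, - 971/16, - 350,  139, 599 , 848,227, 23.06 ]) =[ - 558, - 483, - 350,-920/9, - 86.47, - 971/16,53/3, 23.06,  101, 139, 227,599,848 ] 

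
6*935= 5610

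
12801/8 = 12801/8 = 1600.12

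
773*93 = 71889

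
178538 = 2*89269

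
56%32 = 24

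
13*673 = 8749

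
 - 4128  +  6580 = 2452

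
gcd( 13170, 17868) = 6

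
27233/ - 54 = -27233/54 = - 504.31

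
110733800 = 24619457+86114343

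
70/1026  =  35/513=0.07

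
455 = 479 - 24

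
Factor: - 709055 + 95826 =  - 613229^1 = - 613229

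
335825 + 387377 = 723202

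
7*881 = 6167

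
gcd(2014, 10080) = 2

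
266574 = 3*88858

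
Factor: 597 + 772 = 1369=37^2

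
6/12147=2/4049 = 0.00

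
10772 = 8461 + 2311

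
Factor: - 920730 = -2^1 * 3^1*5^1 * 47^1*653^1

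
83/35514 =83/35514 = 0.00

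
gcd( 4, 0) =4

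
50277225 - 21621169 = 28656056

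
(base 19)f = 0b1111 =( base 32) f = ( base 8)17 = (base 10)15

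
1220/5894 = 610/2947 = 0.21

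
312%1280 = 312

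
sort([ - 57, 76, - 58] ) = [ - 58, - 57,76]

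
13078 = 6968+6110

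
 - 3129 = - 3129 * 1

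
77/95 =77/95 = 0.81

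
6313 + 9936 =16249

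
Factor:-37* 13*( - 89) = 42809= 13^1 * 37^1 * 89^1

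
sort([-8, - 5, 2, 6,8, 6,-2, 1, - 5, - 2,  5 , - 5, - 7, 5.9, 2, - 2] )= [ - 8, - 7,-5,-5, - 5, - 2, - 2, - 2, 1,2 , 2, 5, 5.9, 6, 6, 8]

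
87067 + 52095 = 139162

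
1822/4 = 911/2 = 455.50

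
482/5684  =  241/2842 = 0.08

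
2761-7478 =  - 4717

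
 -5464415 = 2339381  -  7803796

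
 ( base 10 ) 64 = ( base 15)44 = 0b1000000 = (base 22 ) 2k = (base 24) 2G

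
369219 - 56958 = 312261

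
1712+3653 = 5365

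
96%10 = 6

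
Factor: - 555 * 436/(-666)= 1090/3=   2^1*3^ ( - 1)*5^1*109^1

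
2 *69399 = 138798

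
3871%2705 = 1166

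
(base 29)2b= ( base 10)69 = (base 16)45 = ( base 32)25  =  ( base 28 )2D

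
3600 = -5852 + 9452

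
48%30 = 18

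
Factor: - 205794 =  - 2^1 * 3^3*37^1*103^1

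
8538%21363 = 8538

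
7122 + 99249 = 106371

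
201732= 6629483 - 6427751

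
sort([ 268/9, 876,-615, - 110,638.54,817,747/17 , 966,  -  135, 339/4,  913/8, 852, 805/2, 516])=[ - 615,-135, - 110,268/9, 747/17,339/4, 913/8, 805/2,516 , 638.54, 817, 852,876, 966 ]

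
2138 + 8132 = 10270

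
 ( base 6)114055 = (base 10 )9971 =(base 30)B2B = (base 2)10011011110011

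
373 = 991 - 618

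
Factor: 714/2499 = 2/7 = 2^1*7^( - 1 ) 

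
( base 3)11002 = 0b1101110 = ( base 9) 132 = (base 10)110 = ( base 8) 156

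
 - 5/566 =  - 1 + 561/566 = - 0.01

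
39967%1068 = 451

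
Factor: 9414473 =29^1*324637^1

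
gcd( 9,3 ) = 3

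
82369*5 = 411845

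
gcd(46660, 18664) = 9332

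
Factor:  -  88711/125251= - 19^1 * 23^1*617^( - 1) = - 437/617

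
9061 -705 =8356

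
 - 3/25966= - 3/25966 = -0.00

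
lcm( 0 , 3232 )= 0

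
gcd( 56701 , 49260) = 1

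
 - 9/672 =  - 1+ 221/224= -  0.01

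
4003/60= 4003/60 = 66.72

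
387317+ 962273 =1349590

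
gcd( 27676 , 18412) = 4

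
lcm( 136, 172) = 5848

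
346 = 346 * 1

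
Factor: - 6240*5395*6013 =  - 202426442400 = -  2^5*3^1*5^2*7^1*13^2*83^1*859^1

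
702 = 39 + 663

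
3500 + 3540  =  7040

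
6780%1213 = 715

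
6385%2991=403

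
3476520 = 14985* 232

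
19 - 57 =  - 38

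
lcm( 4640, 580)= 4640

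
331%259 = 72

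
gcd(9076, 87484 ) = 4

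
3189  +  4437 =7626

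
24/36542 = 12/18271 = 0.00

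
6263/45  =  6263/45 = 139.18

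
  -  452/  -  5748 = 113/1437 =0.08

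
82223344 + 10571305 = 92794649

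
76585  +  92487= 169072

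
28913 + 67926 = 96839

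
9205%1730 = 555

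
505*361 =182305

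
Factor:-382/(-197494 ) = 11^( - 1 )*47^( - 1) = 1/517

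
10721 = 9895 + 826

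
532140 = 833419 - 301279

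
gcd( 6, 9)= 3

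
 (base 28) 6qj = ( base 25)8i1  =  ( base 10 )5451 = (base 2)1010101001011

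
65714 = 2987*22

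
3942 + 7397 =11339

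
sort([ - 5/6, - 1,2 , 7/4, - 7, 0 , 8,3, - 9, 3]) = [ - 9, - 7 , -1, - 5/6, 0, 7/4 , 2, 3, 3, 8 ] 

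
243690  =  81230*3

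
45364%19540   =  6284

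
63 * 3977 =250551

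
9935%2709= 1808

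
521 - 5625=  - 5104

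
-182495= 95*( - 1921 )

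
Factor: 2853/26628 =2^( - 2 )*3^1*7^(-1 )=3/28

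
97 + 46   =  143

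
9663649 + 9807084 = 19470733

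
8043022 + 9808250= 17851272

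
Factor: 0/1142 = 0 = 0^1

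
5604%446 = 252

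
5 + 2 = 7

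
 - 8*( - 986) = 7888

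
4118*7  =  28826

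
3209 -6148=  - 2939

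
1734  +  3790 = 5524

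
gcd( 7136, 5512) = 8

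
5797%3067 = 2730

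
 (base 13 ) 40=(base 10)52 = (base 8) 64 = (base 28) 1o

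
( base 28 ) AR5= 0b10000110011001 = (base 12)4b89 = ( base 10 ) 8601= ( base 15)2836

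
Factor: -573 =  - 3^1 * 191^1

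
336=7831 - 7495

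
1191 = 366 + 825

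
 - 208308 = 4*( - 52077)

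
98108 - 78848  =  19260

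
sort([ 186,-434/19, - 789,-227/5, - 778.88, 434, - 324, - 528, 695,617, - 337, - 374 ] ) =[ - 789, - 778.88,-528, -374, - 337, - 324,-227/5 ,-434/19,186,  434,617, 695 ] 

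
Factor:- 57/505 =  - 3^1*5^( - 1)*19^1*101^(-1)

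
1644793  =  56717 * 29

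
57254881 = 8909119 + 48345762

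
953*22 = 20966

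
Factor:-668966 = -2^1*53^1*6311^1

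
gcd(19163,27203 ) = 1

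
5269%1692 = 193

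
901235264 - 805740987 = 95494277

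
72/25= 2 + 22/25 = 2.88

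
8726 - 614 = 8112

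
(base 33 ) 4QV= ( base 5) 131440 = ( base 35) 49u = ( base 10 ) 5245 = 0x147d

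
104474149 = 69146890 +35327259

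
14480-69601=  - 55121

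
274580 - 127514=147066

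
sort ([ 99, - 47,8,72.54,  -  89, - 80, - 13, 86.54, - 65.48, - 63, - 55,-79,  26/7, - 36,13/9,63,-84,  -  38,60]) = [ - 89, - 84, - 80 , - 79, - 65.48,-63, - 55, - 47,  -  38, - 36, - 13, 13/9,26/7,8,  60,63, 72.54, 86.54,99]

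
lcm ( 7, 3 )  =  21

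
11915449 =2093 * 5693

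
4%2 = 0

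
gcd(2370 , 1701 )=3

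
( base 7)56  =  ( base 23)1i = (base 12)35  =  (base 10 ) 41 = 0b101001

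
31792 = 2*15896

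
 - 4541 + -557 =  - 5098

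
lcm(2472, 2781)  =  22248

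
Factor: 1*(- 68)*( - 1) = 2^2*17^1= 68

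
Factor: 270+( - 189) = 3^4 = 81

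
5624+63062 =68686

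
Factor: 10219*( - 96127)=  -  982321813 = - 11^1*97^1*929^1*991^1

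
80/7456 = 5/466 = 0.01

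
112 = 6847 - 6735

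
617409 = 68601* 9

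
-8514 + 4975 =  - 3539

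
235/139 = 235/139=1.69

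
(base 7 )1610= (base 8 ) 1204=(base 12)458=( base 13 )3A7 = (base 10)644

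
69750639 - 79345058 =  - 9594419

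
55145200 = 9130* 6040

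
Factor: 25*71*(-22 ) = - 39050 = -2^1 * 5^2*11^1  *71^1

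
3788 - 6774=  - 2986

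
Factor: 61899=3^1*47^1 *439^1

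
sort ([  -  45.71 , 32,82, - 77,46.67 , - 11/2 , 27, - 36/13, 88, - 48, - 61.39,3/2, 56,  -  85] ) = [ - 85, - 77,  -  61.39, - 48,- 45.71  , - 11/2,  -  36/13,3/2, 27, 32,46.67, 56, 82,88]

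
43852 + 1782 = 45634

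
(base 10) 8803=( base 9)13061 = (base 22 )I43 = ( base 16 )2263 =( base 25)e23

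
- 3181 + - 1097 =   -  4278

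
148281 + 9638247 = 9786528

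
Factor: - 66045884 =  - 2^2*17^1*971263^1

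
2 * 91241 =182482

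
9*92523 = 832707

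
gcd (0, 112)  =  112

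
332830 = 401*830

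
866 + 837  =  1703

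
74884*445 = 33323380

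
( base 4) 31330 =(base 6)4044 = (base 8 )1574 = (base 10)892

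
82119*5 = 410595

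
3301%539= 67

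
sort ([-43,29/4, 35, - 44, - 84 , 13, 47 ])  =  [ - 84, - 44, - 43,  29/4,  13, 35,  47]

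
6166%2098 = 1970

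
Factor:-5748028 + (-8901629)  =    -  3^1 * 11^1*557^1*797^1=- 14649657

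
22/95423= 22/95423 = 0.00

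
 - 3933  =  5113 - 9046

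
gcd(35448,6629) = 7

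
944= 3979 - 3035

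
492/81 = 6 +2/27  =  6.07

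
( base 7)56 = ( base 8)51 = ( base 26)1f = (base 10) 41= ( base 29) 1C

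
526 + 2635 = 3161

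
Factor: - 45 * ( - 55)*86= 2^1*3^2*5^2*11^1*43^1 = 212850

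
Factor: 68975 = 5^2*31^1* 89^1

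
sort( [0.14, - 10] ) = [ - 10,0.14 ]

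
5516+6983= 12499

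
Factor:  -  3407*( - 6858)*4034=94255241004 = 2^2*3^3*127^1 * 2017^1*3407^1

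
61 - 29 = 32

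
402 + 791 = 1193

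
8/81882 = 4/40941  =  0.00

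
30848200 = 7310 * 4220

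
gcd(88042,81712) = 2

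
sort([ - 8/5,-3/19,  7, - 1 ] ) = [ - 8/5, - 1 , - 3/19, 7 ] 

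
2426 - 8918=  - 6492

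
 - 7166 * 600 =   -  4299600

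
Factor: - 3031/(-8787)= 3^( - 1) * 7^1*29^(-1 )*101^ ( - 1)*433^1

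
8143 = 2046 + 6097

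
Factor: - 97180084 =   -  2^2 * 3631^1*6691^1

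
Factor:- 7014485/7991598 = - 2^ (  -  1) * 3^( - 1 )*5^1*17^( - 1)*41^1*47^(  -  1)*1667^( - 1 )*34217^1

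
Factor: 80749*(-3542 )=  - 286012958 = - 2^1*7^1*  11^1*23^1*80749^1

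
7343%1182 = 251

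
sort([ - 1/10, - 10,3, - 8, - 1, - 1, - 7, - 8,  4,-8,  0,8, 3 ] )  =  [ -10, - 8, - 8, - 8, - 7, - 1,-1,  -  1/10, 0, 3,3, 4,8 ]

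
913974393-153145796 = 760828597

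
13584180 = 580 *23421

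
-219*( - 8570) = 1876830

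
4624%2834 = 1790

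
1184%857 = 327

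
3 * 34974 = 104922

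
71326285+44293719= 115620004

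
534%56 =30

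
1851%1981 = 1851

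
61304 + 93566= 154870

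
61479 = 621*99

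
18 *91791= 1652238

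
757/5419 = 757/5419= 0.14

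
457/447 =457/447 = 1.02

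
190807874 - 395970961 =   -  205163087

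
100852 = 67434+33418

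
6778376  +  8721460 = 15499836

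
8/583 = 8/583= 0.01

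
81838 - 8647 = 73191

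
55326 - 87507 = - 32181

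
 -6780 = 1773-8553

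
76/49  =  1 + 27/49 = 1.55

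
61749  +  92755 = 154504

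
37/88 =37/88 = 0.42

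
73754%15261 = 12710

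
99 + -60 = 39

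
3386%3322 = 64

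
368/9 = 368/9 = 40.89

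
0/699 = 0 = 0.00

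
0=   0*65740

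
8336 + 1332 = 9668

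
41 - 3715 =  - 3674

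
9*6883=61947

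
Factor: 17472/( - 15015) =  - 64/55 = - 2^6*5^( - 1)*11^(  -  1)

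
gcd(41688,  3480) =24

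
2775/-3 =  - 925 + 0/1 = - 925.00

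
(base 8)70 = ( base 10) 56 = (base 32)1O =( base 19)2I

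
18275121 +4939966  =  23215087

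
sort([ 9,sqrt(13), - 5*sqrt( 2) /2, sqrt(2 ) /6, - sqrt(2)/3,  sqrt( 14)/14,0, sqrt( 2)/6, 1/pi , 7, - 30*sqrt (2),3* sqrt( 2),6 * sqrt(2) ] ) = [ - 30*sqrt(2),- 5*sqrt( 2)/2, - sqrt( 2) /3, 0, sqrt(2) /6,sqrt( 2 )/6,  sqrt( 14)/14,  1/pi , sqrt(13), 3 * sqrt( 2 ),  7,  6*sqrt( 2), 9 ]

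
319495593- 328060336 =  - 8564743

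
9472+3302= 12774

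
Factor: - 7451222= - 2^1*31^1*120181^1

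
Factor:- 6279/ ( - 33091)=3^1 * 7^1 * 13^1 * 23^1 * 33091^( -1)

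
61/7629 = 61/7629 = 0.01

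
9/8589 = 3/2863 = 0.00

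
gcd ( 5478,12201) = 249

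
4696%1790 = 1116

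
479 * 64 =30656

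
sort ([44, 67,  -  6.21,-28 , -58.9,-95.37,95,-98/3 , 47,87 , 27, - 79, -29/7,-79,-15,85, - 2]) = [ - 95.37,-79, - 79, - 58.9, - 98/3 ,  -  28 ,-15, - 6.21 , - 29/7 , - 2, 27, 44,  47, 67 , 85 , 87, 95]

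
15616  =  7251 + 8365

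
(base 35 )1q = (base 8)75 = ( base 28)25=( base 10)61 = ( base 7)115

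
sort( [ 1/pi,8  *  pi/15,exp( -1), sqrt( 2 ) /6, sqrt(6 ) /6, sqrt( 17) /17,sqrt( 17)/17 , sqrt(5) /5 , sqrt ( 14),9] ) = [sqrt (2) /6,sqrt(17) /17, sqrt( 17)/17,1/pi, exp( - 1),sqrt ( 6 )/6,sqrt( 5) /5 , 8*pi/15 , sqrt( 14 ) , 9 ] 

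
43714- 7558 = 36156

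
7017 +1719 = 8736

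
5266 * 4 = 21064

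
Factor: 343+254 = 597 = 3^1*199^1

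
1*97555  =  97555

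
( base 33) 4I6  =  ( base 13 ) 2343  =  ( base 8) 11534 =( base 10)4956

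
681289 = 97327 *7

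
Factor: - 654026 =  - 2^1*349^1*937^1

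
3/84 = 1/28 = 0.04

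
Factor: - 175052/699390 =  - 214/855 = - 2^1*3^( - 2 )*5^( - 1 )*19^ ( - 1)*107^1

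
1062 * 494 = 524628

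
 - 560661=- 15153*37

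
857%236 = 149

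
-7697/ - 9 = 7697/9 =855.22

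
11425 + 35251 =46676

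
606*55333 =33531798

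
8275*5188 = 42930700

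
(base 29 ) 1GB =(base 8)2444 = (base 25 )22g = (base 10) 1316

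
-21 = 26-47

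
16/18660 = 4/4665 = 0.00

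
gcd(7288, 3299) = 1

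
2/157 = 2/157 = 0.01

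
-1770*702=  - 1242540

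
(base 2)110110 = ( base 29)1p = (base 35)1J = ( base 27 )20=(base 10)54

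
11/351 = 11/351 =0.03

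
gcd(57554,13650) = 14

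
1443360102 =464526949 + 978833153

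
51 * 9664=492864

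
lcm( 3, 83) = 249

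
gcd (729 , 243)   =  243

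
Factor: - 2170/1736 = -2^( - 2) * 5^1 = - 5/4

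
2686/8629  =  2686/8629 = 0.31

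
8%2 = 0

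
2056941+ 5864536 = 7921477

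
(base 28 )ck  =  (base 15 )18B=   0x164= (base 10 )356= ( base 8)544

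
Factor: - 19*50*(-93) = 2^1*3^1*5^2*19^1*31^1 = 88350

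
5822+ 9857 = 15679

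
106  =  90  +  16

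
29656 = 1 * 29656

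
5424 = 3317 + 2107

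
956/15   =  956/15 = 63.73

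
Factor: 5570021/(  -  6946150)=-2^( - 1)*5^ ( - 2 )*19^1*71^1 *4129^1*138923^( - 1 ) 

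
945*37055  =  35016975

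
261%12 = 9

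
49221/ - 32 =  - 49221/32 = - 1538.16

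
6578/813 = 6578/813 = 8.09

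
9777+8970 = 18747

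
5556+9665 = 15221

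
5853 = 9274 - 3421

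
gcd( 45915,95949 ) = 3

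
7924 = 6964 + 960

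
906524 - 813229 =93295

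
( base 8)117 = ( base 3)2221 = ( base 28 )2n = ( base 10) 79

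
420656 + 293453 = 714109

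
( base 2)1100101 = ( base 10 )101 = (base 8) 145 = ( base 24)45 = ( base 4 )1211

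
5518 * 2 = 11036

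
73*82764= 6041772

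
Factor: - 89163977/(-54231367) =7^2*79^(-1)*751^1*2423^1*686473^ ( - 1 ) 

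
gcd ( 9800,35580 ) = 20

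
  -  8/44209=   -  8/44209 =- 0.00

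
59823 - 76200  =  -16377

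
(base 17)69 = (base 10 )111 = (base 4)1233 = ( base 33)3C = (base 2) 1101111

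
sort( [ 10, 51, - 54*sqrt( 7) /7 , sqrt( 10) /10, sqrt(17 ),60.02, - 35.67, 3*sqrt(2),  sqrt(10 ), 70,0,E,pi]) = [-35.67,-54*sqrt(7) /7, 0, sqrt(10)/10,E, pi,sqrt( 10 )  ,  sqrt( 17),3*sqrt(2 ),10, 51,60.02,  70]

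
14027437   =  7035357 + 6992080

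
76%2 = 0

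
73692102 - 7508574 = 66183528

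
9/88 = 9/88 = 0.10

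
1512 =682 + 830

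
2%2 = 0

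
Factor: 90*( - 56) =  - 5040 = - 2^4*3^2 * 5^1*7^1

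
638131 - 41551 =596580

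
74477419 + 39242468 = 113719887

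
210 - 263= - 53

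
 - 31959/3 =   -  10653 =- 10653.00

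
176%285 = 176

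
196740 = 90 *2186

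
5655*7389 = 41784795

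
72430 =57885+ 14545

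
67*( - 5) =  - 335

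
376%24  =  16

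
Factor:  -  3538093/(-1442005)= 5^( - 1 )*13^1*19^( - 1)*43^( - 1 )*127^1 * 353^( - 1 )*2143^1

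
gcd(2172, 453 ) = 3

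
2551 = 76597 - 74046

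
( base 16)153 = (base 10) 339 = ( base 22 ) f9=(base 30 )b9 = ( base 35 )9O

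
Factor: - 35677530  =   - 2^1*3^3*5^1*7^1*43^1*439^1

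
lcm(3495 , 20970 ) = 20970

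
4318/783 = 5 + 403/783 = 5.51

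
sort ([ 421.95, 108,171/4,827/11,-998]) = [ - 998,171/4, 827/11, 108, 421.95 ]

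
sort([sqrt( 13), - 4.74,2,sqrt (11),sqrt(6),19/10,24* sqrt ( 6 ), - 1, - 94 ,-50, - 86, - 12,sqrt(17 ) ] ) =[ - 94, - 86, - 50, - 12, - 4.74, - 1,19/10,2,sqrt( 6 ),sqrt( 11),sqrt(13),sqrt( 17),24*sqrt( 6) ] 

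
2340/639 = 260/71 = 3.66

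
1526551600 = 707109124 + 819442476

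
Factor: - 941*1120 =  - 2^5*  5^1*7^1  *  941^1 = - 1053920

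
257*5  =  1285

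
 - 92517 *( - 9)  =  832653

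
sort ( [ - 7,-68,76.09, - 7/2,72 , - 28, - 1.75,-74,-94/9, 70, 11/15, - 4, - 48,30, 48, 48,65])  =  [ - 74, - 68, - 48, - 28, - 94/9, - 7,-4 ,  -  7/2, - 1.75, 11/15,  30,  48, 48,65,  70,  72, 76.09]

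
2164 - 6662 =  - 4498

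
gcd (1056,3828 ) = 132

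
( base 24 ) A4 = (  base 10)244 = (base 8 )364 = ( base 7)466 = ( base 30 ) 84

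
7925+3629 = 11554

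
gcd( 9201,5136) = 3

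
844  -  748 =96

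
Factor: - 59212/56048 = - 131/124= - 2^( - 2) *31^( - 1)*131^1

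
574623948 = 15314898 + 559309050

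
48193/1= 48193= 48193.00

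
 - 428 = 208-636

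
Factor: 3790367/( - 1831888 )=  - 2^( - 4 )*7^1*19^1*28499^1*114493^ ( - 1)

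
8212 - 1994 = 6218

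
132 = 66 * 2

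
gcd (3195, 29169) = 9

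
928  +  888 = 1816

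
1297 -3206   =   - 1909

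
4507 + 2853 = 7360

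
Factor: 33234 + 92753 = 125987 = 17^1*7411^1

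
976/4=244=244.00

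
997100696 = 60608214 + 936492482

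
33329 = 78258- 44929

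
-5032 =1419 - 6451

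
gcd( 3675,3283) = 49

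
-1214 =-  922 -292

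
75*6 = 450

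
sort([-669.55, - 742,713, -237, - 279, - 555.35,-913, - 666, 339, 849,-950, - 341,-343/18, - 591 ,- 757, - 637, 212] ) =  [ -950, - 913,- 757, - 742 ,-669.55, - 666, - 637, - 591, - 555.35, - 341, - 279, - 237, - 343/18,212,339, 713, 849]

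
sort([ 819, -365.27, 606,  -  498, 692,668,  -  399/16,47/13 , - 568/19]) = [ - 498,-365.27,  -  568/19, - 399/16,  47/13,606, 668,  692, 819 ] 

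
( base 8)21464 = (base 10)9012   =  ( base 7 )35163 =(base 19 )15i6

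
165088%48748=18844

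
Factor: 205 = 5^1 * 41^1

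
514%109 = 78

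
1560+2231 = 3791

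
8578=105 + 8473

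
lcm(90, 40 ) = 360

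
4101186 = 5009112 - 907926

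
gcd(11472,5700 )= 12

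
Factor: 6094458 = 2^1*3^2*338581^1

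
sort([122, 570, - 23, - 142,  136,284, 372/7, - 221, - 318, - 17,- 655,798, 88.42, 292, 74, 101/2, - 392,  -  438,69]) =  [ - 655, - 438,-392, - 318,-221, - 142, - 23, - 17,  101/2, 372/7,69,  74, 88.42, 122,  136,  284,  292,  570, 798 ]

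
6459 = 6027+432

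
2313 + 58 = 2371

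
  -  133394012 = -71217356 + - 62176656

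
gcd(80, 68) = 4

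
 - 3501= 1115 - 4616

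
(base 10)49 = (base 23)23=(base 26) 1n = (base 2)110001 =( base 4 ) 301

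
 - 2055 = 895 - 2950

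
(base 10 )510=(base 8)776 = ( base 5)4020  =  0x1FE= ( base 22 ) 114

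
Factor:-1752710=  - 2^1 * 5^1*53^1*3307^1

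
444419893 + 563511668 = 1007931561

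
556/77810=278/38905 = 0.01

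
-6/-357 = 2/119 = 0.02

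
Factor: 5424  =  2^4*3^1*113^1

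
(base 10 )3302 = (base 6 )23142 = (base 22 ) 6i2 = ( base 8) 6346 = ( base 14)12BC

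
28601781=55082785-26481004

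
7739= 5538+2201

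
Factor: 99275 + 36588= 135863 = 7^1*13^1 * 1493^1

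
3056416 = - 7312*( - 418)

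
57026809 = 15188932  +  41837877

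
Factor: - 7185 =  - 3^1*5^1*479^1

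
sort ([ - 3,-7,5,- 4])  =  [ - 7, - 4,-3, 5]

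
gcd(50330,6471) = 719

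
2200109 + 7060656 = 9260765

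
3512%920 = 752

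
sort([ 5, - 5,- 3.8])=[-5,- 3.8,  5]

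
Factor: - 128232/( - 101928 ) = 3^1*13^1*31^ ( - 1) = 39/31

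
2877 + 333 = 3210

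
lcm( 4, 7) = 28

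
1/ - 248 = -1/248 = - 0.00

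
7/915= 7/915 = 0.01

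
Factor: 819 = 3^2*7^1*13^1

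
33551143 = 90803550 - 57252407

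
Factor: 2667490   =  2^1*5^1*7^1*53^1*719^1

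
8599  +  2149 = 10748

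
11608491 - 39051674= - 27443183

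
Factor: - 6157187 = -6157187^1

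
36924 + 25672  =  62596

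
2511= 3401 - 890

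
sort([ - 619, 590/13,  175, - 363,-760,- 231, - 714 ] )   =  [  -  760, -714, - 619,-363, - 231, 590/13,175]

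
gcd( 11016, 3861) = 27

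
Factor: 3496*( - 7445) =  -2^3 * 5^1*19^1*23^1*1489^1 = -26027720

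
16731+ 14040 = 30771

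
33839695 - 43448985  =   - 9609290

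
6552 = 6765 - 213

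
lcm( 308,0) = 0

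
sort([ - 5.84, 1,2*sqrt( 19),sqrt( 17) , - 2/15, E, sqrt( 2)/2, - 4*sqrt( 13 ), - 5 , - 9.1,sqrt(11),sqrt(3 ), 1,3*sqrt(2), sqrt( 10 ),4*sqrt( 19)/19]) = [ - 4*sqrt(13 ), - 9.1, - 5.84,-5, - 2/15 , sqrt(2)/2,4 * sqrt( 19)/19,1 , 1,sqrt( 3),E,sqrt( 10 ),sqrt(11),sqrt( 17),3*sqrt( 2),2*sqrt(19 ) ] 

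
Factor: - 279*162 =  - 45198 = -2^1*3^6*31^1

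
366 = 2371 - 2005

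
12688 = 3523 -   -  9165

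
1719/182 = 9 + 81/182 = 9.45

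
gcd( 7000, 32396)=28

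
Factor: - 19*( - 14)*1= 266 = 2^1*7^1*19^1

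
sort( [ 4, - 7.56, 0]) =[-7.56,0,4]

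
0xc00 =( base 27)45L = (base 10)3072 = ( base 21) 6K6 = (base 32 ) 300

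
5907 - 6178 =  - 271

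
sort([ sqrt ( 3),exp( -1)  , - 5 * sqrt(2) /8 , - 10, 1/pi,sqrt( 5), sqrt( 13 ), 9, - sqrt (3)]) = [ - 10, - sqrt (3), -5*sqrt ( 2) /8,1/pi, exp( - 1), sqrt(3), sqrt( 5 ), sqrt( 13),9]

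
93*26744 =2487192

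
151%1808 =151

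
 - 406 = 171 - 577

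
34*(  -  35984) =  - 1223456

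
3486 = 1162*3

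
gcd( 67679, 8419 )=1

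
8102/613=13+ 133/613 = 13.22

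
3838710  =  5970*643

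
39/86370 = 13/28790 = 0.00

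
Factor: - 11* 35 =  - 5^1*7^1*11^1 =- 385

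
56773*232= 13171336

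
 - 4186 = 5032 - 9218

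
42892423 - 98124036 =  - 55231613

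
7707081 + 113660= 7820741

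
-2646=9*( - 294 ) 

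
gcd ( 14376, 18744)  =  24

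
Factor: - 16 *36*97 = -55872 = - 2^6* 3^2*97^1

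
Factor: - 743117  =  - 47^1 *97^1*163^1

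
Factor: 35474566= 2^1*47^1*107^1*3527^1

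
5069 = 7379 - 2310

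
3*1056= 3168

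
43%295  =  43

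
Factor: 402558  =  2^1*3^1 * 13^2*397^1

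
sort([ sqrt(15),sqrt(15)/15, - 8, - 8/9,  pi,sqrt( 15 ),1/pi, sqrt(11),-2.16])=[-8,  -  2.16, - 8/9,  sqrt( 15) /15,  1/pi, pi, sqrt( 11 ), sqrt(15),  sqrt( 15) ] 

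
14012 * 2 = 28024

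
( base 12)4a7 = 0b1010111111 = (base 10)703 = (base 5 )10303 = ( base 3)222001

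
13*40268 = 523484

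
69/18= 3 + 5/6=3.83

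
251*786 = 197286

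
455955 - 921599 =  - 465644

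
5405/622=5405/622  =  8.69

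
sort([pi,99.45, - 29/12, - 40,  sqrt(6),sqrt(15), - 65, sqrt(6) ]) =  [ - 65, - 40, - 29/12,sqrt(6), sqrt(6), pi, sqrt( 15),99.45]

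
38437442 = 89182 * 431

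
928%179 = 33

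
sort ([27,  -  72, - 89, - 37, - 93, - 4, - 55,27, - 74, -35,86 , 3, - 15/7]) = [ - 93, - 89, - 74, - 72, - 55, - 37, - 35, - 4, - 15/7, 3,27, 27 , 86]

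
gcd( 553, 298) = 1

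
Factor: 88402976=2^5*2762593^1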